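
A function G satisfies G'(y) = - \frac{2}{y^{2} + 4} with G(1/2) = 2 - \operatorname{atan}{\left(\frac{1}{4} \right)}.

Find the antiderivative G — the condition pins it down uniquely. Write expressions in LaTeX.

G(y) = 2 - \operatorname{atan}{\left(\frac{y}{2} \right)}

A candidate passes only if d/dy[G] lands on the given G'(y) exactly.
A general antiderivative is - \operatorname{atan}{\left(\frac{y}{2} \right)} + C.
The condition gives C = 2 - \operatorname{atan}{\left(\frac{1}{4} \right)} - (- \operatorname{atan}{\left(\frac{1}{4} \right)}) = 2.
So G(y) = 2 - \operatorname{atan}{\left(\frac{y}{2} \right)}.
Check: d/dy[2 - \operatorname{atan}{\left(\frac{y}{2} \right)}] = - \frac{2}{y^{2} + 4} = G'(y).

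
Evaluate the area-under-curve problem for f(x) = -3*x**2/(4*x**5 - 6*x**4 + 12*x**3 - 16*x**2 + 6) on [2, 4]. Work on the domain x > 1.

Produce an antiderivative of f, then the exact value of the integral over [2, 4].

Antiderivative: F(x) = (-130*x*log(x - 1) - 32*x*log(x + 1/2) + 81*x*log(x**2 + 3) + 90*sqrt(3)*x*atan(sqrt(3)*x/3) + 130*log(x - 1) + 32*log(x + 1/2) - 81*log(x**2 + 3) - 90*sqrt(3)*atan(sqrt(3)*x/3) + 156)/(1248*x - 1248); value = -27*log(7)/416 - 5*log(3)/48 - 15*sqrt(3)*atan(2*sqrt(3)/3)/208 - 1/12 - log(9/2)/39 + log(5/2)/39 + 15*sqrt(3)*atan(4*sqrt(3)/3)/208 + 27*log(19)/416

The denominator factors as 2*(x - 1)**2*(2*x + 1)*(x**2 + 3); partial fractions split f into directly integrable pieces: 9*(3*x + 5)/(208*(x**2 + 3)) - 2/(39*(2*x + 1)) - 5/(48*(x - 1)) - 1/(8*(x - 1)**2).
F(x) = (-130*x*log(x - 1) - 32*x*log(x + 1/2) + 81*x*log(x**2 + 3) + 90*sqrt(3)*x*atan(sqrt(3)*x/3) + 130*log(x - 1) + 32*log(x + 1/2) - 81*log(x**2 + 3) - 90*sqrt(3)*atan(sqrt(3)*x/3) + 156)/(1248*x - 1248) is an antiderivative of f.
Check: d/dx[(-130*x*log(x - 1) - 32*x*log(x + 1/2) + 81*x*log(x**2 + 3) + 90*sqrt(3)*x*atan(sqrt(3)*x/3) + 130*log(x - 1) + 32*log(x + 1/2) - 81*log(x**2 + 3) - 90*sqrt(3)*atan(sqrt(3)*x/3) + 156)/(1248*x - 1248)] = -3*x**2/(4*x**5 - 6*x**4 + 12*x**3 - 16*x**2 + 6) = f(x).
F(4) = -5*log(3)/48 - log(9/2)/39 + 1/24 + 15*sqrt(3)*atan(4*sqrt(3)/3)/208 + 27*log(19)/416; F(2) = -log(5/2)/39 + 15*sqrt(3)*atan(2*sqrt(3)/3)/208 + 1/8 + 27*log(7)/416.
Integral = F(4) - F(2) = -27*log(7)/416 - 5*log(3)/48 - 15*sqrt(3)*atan(2*sqrt(3)/3)/208 - 1/12 - log(9/2)/39 + log(5/2)/39 + 15*sqrt(3)*atan(4*sqrt(3)/3)/208 + 27*log(19)/416.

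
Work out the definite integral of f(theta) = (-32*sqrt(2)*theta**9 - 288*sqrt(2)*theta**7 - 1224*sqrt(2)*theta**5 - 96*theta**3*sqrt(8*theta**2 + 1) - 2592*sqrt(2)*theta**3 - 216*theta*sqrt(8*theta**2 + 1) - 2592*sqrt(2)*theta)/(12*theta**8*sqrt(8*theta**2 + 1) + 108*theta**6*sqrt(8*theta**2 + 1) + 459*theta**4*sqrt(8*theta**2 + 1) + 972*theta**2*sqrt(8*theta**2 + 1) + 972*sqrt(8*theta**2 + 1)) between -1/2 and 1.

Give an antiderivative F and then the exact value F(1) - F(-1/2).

For F(theta) to be correct the identity F'(theta) - f(theta) = 0 must hold.
F(theta) = -2*sqrt(4*theta**2 + 1/2)/3 + 2/(theta**4 + 9*theta**2/2 + 9) is an antiderivative of f.
Check: d/dtheta[-2*sqrt(4*theta**2 + 1/2)/3 + 2/(theta**4 + 9*theta**2/2 + 9)] = (-32*sqrt(2)*theta**9 - 288*sqrt(2)*theta**7 - 1224*sqrt(2)*theta**5 - 96*theta**3*sqrt(8*theta**2 + 1) - 2592*sqrt(2)*theta**3 - 216*theta*sqrt(8*theta**2 + 1) - 2592*sqrt(2)*theta)/(12*theta**8*sqrt(8*theta**2 + 1) + 108*theta**6*sqrt(8*theta**2 + 1) + 459*theta**4*sqrt(8*theta**2 + 1) + 972*theta**2*sqrt(8*theta**2 + 1) + 972*sqrt(8*theta**2 + 1)) = f(theta).
F(1) = 4/29 - sqrt(2); F(-1/2) = 32/163 - sqrt(6)/3.
Integral = F(1) - F(-1/2) = -sqrt(2) - 276/4727 + sqrt(6)/3.

Antiderivative: F(theta) = -2*sqrt(4*theta**2 + 1/2)/3 + 2/(theta**4 + 9*theta**2/2 + 9); value = -sqrt(2) - 276/4727 + sqrt(6)/3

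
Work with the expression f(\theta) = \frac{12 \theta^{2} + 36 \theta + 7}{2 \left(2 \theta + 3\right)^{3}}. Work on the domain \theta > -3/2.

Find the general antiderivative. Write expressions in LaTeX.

Whatever form F(\theta) takes, F'(\theta) = f(\theta) is non-negotiable.
Check: d/d\theta[\frac{12 \theta^{2} \log{\left(\theta + \frac{3}{2} \right)} + 36 \theta \log{\left(\theta + \frac{3}{2} \right)} + 27 \log{\left(\theta + \frac{3}{2} \right)} + 10}{4 \left(2 \theta + 3\right)^{2}}] = \frac{12 \theta^{2} + 36 \theta + 7}{16 \theta^{3} + 72 \theta^{2} + 108 \theta + 54}, which equals f(\theta).

F(\theta) = \frac{12 \theta^{2} \log{\left(\theta + \frac{3}{2} \right)} + 36 \theta \log{\left(\theta + \frac{3}{2} \right)} + 27 \log{\left(\theta + \frac{3}{2} \right)} + 10}{4 \left(2 \theta + 3\right)^{2}} + C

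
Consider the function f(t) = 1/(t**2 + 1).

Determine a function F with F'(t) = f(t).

An antiderivative is F(t) = atan(t).

For F(t) to be correct the identity F'(t) - f(t) = 0 must hold.
Check: d/dt[atan(t)] = 1/(t**2 + 1) = f(t).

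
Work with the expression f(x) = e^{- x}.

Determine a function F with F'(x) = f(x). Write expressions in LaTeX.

An antiderivative is F(x) = - e^{- x}.

Differentiate the proposed F(x) back; it has to land on f(x) exactly.
Check: d/dx[- e^{- x}] = e^{- x} = f(x).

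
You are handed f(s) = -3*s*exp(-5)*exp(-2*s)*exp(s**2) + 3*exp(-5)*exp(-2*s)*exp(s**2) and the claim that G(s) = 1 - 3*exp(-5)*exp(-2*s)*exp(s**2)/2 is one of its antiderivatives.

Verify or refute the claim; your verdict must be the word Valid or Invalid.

d/ds[G] = (-3*s*exp(s**2) + 3*exp(s**2))*exp(-5)*exp(-2*s)
This equals f(s) exactly, so the claim holds.

Valid - differentiating G returns exactly f.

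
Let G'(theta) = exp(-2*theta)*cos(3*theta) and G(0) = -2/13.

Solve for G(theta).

Since d/dtheta undoes antidifferentiation here, G(theta) must give back the stated G'(theta).
A general antiderivative is 3*exp(-2*theta)*sin(3*theta)/13 - 2*exp(-2*theta)*cos(3*theta)/13 + C.
The condition gives C = -2/13 - (-2/13) = 0.
So G(theta) = -(-3*sin(3*theta) + 2*cos(3*theta))*exp(-2*theta)/13.
Check: d/dtheta[-(-3*sin(3*theta) + 2*cos(3*theta))*exp(-2*theta)/13] = exp(-2*theta)*cos(3*theta) = G'(theta).

G(theta) = -(-3*sin(3*theta) + 2*cos(3*theta))*exp(-2*theta)/13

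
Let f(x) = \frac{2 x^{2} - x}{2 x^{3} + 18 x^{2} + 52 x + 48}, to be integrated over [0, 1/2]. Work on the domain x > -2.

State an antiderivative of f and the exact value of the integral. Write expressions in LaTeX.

Factor the denominator (2 \left(x + 2\right) \left(x + 3\right) \left(x + 4\right)) and decompose: f = \frac{9}{x + 4} - \frac{21}{2 \left(x + 3\right)} + \frac{5}{2 \left(x + 2\right)}; each piece integrates to a log, atan, or power term.
F(x) = \frac{5 \log{\left(x + 2 \right)}}{2} - \frac{21 \log{\left(x + 3 \right)}}{2} + 9 \log{\left(x + 4 \right)} is an antiderivative of f.
Check: d/dx[\frac{5 \log{\left(x + 2 \right)}}{2} - \frac{21 \log{\left(x + 3 \right)}}{2} + 9 \log{\left(x + 4 \right)}] = \frac{2 x^{2} - x}{2 x^{3} + 18 x^{2} + 52 x + 48} = f(x).
F(1/2) = - \frac{21 \log{\left(\frac{7}{2} \right)}}{2} + \frac{5 \log{\left(\frac{5}{2} \right)}}{2} + 9 \log{\left(\frac{9}{2} \right)}; F(0) = - \frac{21 \log{\left(3 \right)}}{2} + \frac{5 \log{\left(2 \right)}}{2} + 9 \log{\left(4 \right)}.
Integral = F(1/2) - F(0) = - \frac{21 \log{\left(\frac{7}{2} \right)}}{2} - 9 \log{\left(4 \right)} - \frac{5 \log{\left(2 \right)}}{2} + \frac{5 \log{\left(\frac{5}{2} \right)}}{2} + \frac{21 \log{\left(3 \right)}}{2} + 9 \log{\left(\frac{9}{2} \right)}.

Antiderivative: F(x) = \frac{5 \log{\left(x + 2 \right)}}{2} - \frac{21 \log{\left(x + 3 \right)}}{2} + 9 \log{\left(x + 4 \right)}; value = - \frac{21 \log{\left(\frac{7}{2} \right)}}{2} - 9 \log{\left(4 \right)} - \frac{5 \log{\left(2 \right)}}{2} + \frac{5 \log{\left(\frac{5}{2} \right)}}{2} + \frac{21 \log{\left(3 \right)}}{2} + 9 \log{\left(\frac{9}{2} \right)}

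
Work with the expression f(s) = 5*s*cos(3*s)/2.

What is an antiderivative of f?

An antiderivative is F(s) = 5*s*sin(3*s)/6 + 5*cos(3*s)/18.

Any candidate F(s) must reproduce f(s) exactly when differentiated.
Check: d/ds[5*s*sin(3*s)/6 + 5*cos(3*s)/18] = 5*s*cos(3*s)/2 = f(s).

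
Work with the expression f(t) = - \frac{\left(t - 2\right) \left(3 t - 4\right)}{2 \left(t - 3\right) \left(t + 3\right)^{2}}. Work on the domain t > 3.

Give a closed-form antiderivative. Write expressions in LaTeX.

An antiderivative is F(t) = - \frac{5 t \log{\left(t - 3 \right)} + 103 t \log{\left(t + 3 \right)} + 15 \log{\left(t - 3 \right)} + 309 \log{\left(t + 3 \right)} + 390}{72 \left(t + 3\right)}.

Factor the denominator (2 \left(t - 3\right) \left(t + 3\right)^{2}) and decompose: f = - \frac{103}{72 \left(t + 3\right)} + \frac{65}{12 \left(t + 3\right)^{2}} - \frac{5}{72 \left(t - 3\right)}; each piece integrates to a log, atan, or power term.
Check: d/dt[- \frac{5 t \log{\left(t - 3 \right)} + 103 t \log{\left(t + 3 \right)} + 15 \log{\left(t - 3 \right)} + 309 \log{\left(t + 3 \right)} + 390}{72 \left(t + 3\right)}] = \frac{- 3 t^{2} + 10 t - 8}{2 t^{3} + 6 t^{2} - 18 t - 54}, which equals f(t).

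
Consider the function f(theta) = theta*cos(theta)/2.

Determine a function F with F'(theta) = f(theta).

An antiderivative is F(theta) = theta*sin(theta)/2 + cos(theta)/2.

Any candidate F(theta) must reproduce f(theta) exactly when differentiated.
Check: d/dtheta[theta*sin(theta)/2 + cos(theta)/2] = theta*cos(theta)/2 = f(theta).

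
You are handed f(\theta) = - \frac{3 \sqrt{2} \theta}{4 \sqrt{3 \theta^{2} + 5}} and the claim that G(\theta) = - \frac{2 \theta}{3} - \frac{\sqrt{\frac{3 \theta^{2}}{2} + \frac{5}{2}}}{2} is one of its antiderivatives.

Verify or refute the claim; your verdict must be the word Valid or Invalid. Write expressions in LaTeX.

d/d\theta[G] = \frac{- 9 \sqrt{2} \theta - 8 \sqrt{3 \theta^{2} + 5}}{12 \sqrt{3 \theta^{2} + 5}}
d/d\theta[G] - f(\theta) = - \frac{2}{3} != 0.

Invalid: d/d\theta[G] - f = - \frac{2}{3}, which is not 0.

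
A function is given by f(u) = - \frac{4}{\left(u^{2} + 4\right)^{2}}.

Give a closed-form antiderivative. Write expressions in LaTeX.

Recover f(u) by differentiating a candidate F(u); any mismatch rules it out.
Check: d/du[\frac{- u^{2} \operatorname{atan}{\left(\frac{u}{2} \right)} - 2 u - 4 \operatorname{atan}{\left(\frac{u}{2} \right)}}{4 u^{2} + 16}] = - \frac{4}{u^{4} + 8 u^{2} + 16}, which equals f(u).

An antiderivative is F(u) = \frac{- u^{2} \operatorname{atan}{\left(\frac{u}{2} \right)} - 2 u - 4 \operatorname{atan}{\left(\frac{u}{2} \right)}}{4 u^{2} + 16}.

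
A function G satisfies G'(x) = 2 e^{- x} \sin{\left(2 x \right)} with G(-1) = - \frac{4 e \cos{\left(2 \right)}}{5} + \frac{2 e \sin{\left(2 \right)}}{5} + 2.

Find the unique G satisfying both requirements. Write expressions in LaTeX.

G(x) = 2 - \frac{2 e^{- x} \sin{\left(2 x \right)}}{5} - \frac{4 e^{- x} \cos{\left(2 x \right)}}{5}

Check a candidate G(x) by differentiating: d/dx[G] must match the given G'(x).
A general antiderivative is - \frac{2 e^{- x} \sin{\left(2 x \right)}}{5} - \frac{4 e^{- x} \cos{\left(2 x \right)}}{5} + C.
The condition gives C = - \frac{4 e \cos{\left(2 \right)}}{5} + \frac{2 e \sin{\left(2 \right)}}{5} + 2 - (- \frac{4 e \cos{\left(2 \right)}}{5} + \frac{2 e \sin{\left(2 \right)}}{5}) = 2.
So G(x) = 2 - \frac{2 e^{- x} \sin{\left(2 x \right)}}{5} - \frac{4 e^{- x} \cos{\left(2 x \right)}}{5}.
Check: d/dx[2 - \frac{2 e^{- x} \sin{\left(2 x \right)}}{5} - \frac{4 e^{- x} \cos{\left(2 x \right)}}{5}] = 2 e^{- x} \sin{\left(2 x \right)} = G'(x).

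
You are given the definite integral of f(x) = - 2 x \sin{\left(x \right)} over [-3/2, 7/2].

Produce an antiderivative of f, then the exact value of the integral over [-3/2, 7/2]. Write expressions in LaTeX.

Whatever form F(x) takes, F'(x) = f(x) is non-negotiable.
F(x) = 2 x \cos{\left(x \right)} - 2 \sin{\left(x \right)} is an antiderivative of f.
Check: d/dx[2 x \cos{\left(x \right)} - 2 \sin{\left(x \right)}] = - 2 x \sin{\left(x \right)} = f(x).
F(7/2) = 7 \cos{\left(\frac{7}{2} \right)} - 2 \sin{\left(\frac{7}{2} \right)}; F(-3/2) = - 3 \cos{\left(\frac{3}{2} \right)} + 2 \sin{\left(\frac{3}{2} \right)}.
Integral = F(7/2) - F(-3/2) = 7 \cos{\left(\frac{7}{2} \right)} - 2 \sin{\left(\frac{3}{2} \right)} + 3 \cos{\left(\frac{3}{2} \right)} - 2 \sin{\left(\frac{7}{2} \right)}.

Antiderivative: F(x) = 2 x \cos{\left(x \right)} - 2 \sin{\left(x \right)}; value = 7 \cos{\left(\frac{7}{2} \right)} - 2 \sin{\left(\frac{3}{2} \right)} + 3 \cos{\left(\frac{3}{2} \right)} - 2 \sin{\left(\frac{7}{2} \right)}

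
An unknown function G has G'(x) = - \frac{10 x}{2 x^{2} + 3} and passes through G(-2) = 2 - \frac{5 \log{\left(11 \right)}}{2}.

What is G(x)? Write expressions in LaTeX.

G(x) = 2 - \frac{5 \log{\left(2 x^{2} + 3 \right)}}{2}

The substitution u = 2 x^{2} + 3 works: G'(x) is exactly (dG/du)*(du/dx) for that inner function.
A general antiderivative is - \frac{5 \log{\left(2 x^{2} + 3 \right)}}{2} + C.
The condition gives C = 2 - \frac{5 \log{\left(11 \right)}}{2} - (- \frac{5 \log{\left(11 \right)}}{2}) = 2.
So G(x) = 2 - \frac{5 \log{\left(2 x^{2} + 3 \right)}}{2}.
Check: d/dx[2 - \frac{5 \log{\left(2 x^{2} + 3 \right)}}{2}] = - \frac{10 x}{2 x^{2} + 3} = G'(x).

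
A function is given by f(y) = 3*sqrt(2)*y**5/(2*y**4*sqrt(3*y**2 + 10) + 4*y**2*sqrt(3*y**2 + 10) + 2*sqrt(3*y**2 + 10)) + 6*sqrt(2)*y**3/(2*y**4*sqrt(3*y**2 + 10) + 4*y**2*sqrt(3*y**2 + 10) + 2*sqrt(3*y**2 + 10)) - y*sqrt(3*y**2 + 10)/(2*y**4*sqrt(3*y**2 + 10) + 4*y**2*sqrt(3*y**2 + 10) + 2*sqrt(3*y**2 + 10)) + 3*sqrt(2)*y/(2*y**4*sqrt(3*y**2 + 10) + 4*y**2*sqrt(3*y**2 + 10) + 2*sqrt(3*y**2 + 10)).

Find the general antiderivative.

F(y) = (2*sqrt(2)*y**2*sqrt(3*y**2 + 10) + 2*sqrt(2)*sqrt(3*y**2 + 10) + 1)/(4*(y**2 + 1)) + C

The integrand splits into summands that can be handled one at a time.
Check: d/dy[(2*sqrt(2)*y**2*sqrt(3*y**2 + 10) + 2*sqrt(2)*sqrt(3*y**2 + 10) + 1)/(4*(y**2 + 1))] = (3*sqrt(2)*y**5 + 6*sqrt(2)*y**3 - y*sqrt(3*y**2 + 10) + 3*sqrt(2)*y)/(2*y**4*sqrt(3*y**2 + 10) + 4*y**2*sqrt(3*y**2 + 10) + 2*sqrt(3*y**2 + 10)), which equals f(y).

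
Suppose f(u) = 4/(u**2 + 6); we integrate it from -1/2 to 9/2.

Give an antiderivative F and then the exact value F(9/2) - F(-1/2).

An antiderivative F(u) passes only if d/du[F] lands on f(u) exactly.
F(u) = 2*sqrt(6)*atan(sqrt(6)*u/6)/3 is an antiderivative of f.
Check: d/du[2*sqrt(6)*atan(sqrt(6)*u/6)/3] = 4/(u**2 + 6) = f(u).
F(9/2) = 2*sqrt(6)*atan(3*sqrt(6)/4)/3; F(-1/2) = -2*sqrt(6)*atan(sqrt(6)/12)/3.
Integral = F(9/2) - F(-1/2) = 2*sqrt(6)*atan(sqrt(6)/12)/3 + 2*sqrt(6)*atan(3*sqrt(6)/4)/3.

Antiderivative: F(u) = 2*sqrt(6)*atan(sqrt(6)*u/6)/3; value = 2*sqrt(6)*atan(sqrt(6)/12)/3 + 2*sqrt(6)*atan(3*sqrt(6)/4)/3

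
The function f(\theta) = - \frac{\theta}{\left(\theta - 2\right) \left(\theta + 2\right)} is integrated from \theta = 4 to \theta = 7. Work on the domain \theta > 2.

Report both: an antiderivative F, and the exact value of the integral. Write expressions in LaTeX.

Factor the denominator (\left(\theta - 2\right) \left(\theta + 2\right)) and decompose: f = - \frac{1}{2 \left(\theta + 2\right)} - \frac{1}{2 \left(\theta - 2\right)}; each piece integrates to a log, atan, or power term.
F(\theta) = - \frac{\log{\left(\theta^{2} - 4 \right)}}{2} is an antiderivative of f.
Check: d/d\theta[- \frac{\log{\left(\theta^{2} - 4 \right)}}{2}] = - \frac{\theta}{\theta^{2} - 4}, which equals f(\theta).
F(7) = - \frac{\log{\left(45 \right)}}{2}; F(4) = - \frac{\log{\left(12 \right)}}{2}.
Integral = F(7) - F(4) = - \frac{\log{\left(45 \right)}}{2} + \frac{\log{\left(12 \right)}}{2}.

Antiderivative: F(\theta) = - \frac{\log{\left(\theta^{2} - 4 \right)}}{2}; value = - \frac{\log{\left(45 \right)}}{2} + \frac{\log{\left(12 \right)}}{2}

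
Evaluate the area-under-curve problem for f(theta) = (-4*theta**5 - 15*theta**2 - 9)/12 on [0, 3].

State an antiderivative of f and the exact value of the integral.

Antiderivative: F(theta) = -theta**6/18 - 5*theta**3/12 - 3*theta/4; value = -54

Differentiate the proposed F(theta) back; it has to land on f(theta) exactly.
F(theta) = -theta**6/18 - 5*theta**3/12 - 3*theta/4 is an antiderivative of f.
Check: d/dtheta[-theta**6/18 - 5*theta**3/12 - 3*theta/4] = -theta**5/3 - 5*theta**2/4 - 3/4, which equals f(theta).
F(3) = -54; F(0) = 0.
Integral = F(3) - F(0) = -54.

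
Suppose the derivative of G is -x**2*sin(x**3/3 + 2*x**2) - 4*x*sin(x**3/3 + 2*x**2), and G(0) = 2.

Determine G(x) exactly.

G'(x) matches the chain-rule pattern g'(h)*h' with inner function h(x) = x**3/3 + 2*x**2; substituting u = h(x) collapses the integral.
A general antiderivative is cos(x**3/3 + 2*x**2) + C.
The condition gives C = 2 - (1) = 1.
So G(x) = cos(x**3/3 + 2*x**2) + 1.
Check: d/dx[cos(x**3/3 + 2*x**2) + 1] = -x**2*sin(x**3/3 + 2*x**2) - 4*x*sin(x**3/3 + 2*x**2) = G'(x).

G(x) = cos(x**3/3 + 2*x**2) + 1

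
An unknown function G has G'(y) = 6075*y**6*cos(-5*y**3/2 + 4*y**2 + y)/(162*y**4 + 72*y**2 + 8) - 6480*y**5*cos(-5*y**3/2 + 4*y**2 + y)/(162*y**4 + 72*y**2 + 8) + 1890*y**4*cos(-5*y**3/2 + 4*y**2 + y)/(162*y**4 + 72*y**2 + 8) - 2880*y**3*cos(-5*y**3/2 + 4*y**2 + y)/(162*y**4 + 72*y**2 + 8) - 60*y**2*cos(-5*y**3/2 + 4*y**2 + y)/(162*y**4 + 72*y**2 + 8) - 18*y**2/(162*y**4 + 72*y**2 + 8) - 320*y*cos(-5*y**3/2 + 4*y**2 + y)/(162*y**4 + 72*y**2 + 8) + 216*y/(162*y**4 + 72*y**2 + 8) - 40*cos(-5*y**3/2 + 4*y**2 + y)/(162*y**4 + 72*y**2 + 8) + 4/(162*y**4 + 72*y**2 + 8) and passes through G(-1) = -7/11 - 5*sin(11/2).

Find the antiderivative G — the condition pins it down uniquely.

G(y) = (y - 5*(9*y**2 + 2)*sin(-5*y**3/2 + 4*y**2 + y) - 6)/(9*y**2 + 2)

The integrand splits into summands that can be handled one at a time.
A general antiderivative is (y/3 - 2)/(3*y**2 + 2/3) - 5*sin(-5*y**3/2 + 4*y**2 + y) + C.
The condition gives C = -7/11 - 5*sin(11/2) - (-7/11 - 5*sin(11/2)) = 0.
So G(y) = (y - 5*(9*y**2 + 2)*sin(-5*y**3/2 + 4*y**2 + y) - 6)/(9*y**2 + 2).
Check: d/dy[(y - 5*(9*y**2 + 2)*sin(-5*y**3/2 + 4*y**2 + y) - 6)/(9*y**2 + 2)] = (6075*y**6*cos(-5*y**3/2 + 4*y**2 + y) - 6480*y**5*cos(-5*y**3/2 + 4*y**2 + y) + 1890*y**4*cos(-5*y**3/2 + 4*y**2 + y) - 2880*y**3*cos(-5*y**3/2 + 4*y**2 + y) - 60*y**2*cos(-5*y**3/2 + 4*y**2 + y) - 18*y**2 - 320*y*cos(-5*y**3/2 + 4*y**2 + y) + 216*y - 40*cos(-5*y**3/2 + 4*y**2 + y) + 4)/(162*y**4 + 72*y**2 + 8), which equals G'(y).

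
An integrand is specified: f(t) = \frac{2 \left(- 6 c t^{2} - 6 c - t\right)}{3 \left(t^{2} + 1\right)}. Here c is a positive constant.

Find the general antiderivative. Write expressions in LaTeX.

Any candidate F(t) must reproduce f(t) exactly when differentiated.
Check: d/dt[- 4 c t - \frac{\log{\left(2 t^{2} + 2 \right)}}{3}] = \frac{- 12 c t^{2} - 12 c - 2 t}{3 t^{2} + 3}, which equals f(t).

F(t) = - 4 c t - \frac{\log{\left(2 t^{2} + 2 \right)}}{3} + C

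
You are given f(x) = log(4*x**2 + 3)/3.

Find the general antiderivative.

F(x) = x*log(4*x**2 + 3)/3 - 2*x/3 + sqrt(3)*atan(2*sqrt(3)*x/3)/3 + C

Any candidate F(x) must reproduce f(x) exactly when differentiated.
Check: d/dx[x*log(4*x**2 + 3)/3 - 2*x/3 + sqrt(3)*atan(2*sqrt(3)*x/3)/3] = log(4*x**2 + 3)/3 = f(x).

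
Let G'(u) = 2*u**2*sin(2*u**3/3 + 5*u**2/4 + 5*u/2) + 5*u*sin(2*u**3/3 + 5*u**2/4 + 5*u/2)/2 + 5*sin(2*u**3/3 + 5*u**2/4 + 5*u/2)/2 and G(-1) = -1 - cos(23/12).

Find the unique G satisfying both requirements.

The substitution w = 2*u**3/3 + 5*u**2/4 + 5*u/2 works: G'(u) is exactly (dG/dw)*(dw/du) for that inner function.
A general antiderivative is -cos(2*u**3/3 + 5*u**2/4 + 5*u/2) + C.
The condition gives C = -1 - cos(23/12) - (-cos(23/12)) = -1.
So G(u) = -cos(2*u**3/3 + 5*u**2/4 + 5*u/2) - 1.
Check: d/du[-cos(2*u**3/3 + 5*u**2/4 + 5*u/2) - 1] = 2*u**2*sin(2*u**3/3 + 5*u**2/4 + 5*u/2) + 5*u*sin(2*u**3/3 + 5*u**2/4 + 5*u/2)/2 + 5*sin(2*u**3/3 + 5*u**2/4 + 5*u/2)/2 = G'(u).

G(u) = -cos(2*u**3/3 + 5*u**2/4 + 5*u/2) - 1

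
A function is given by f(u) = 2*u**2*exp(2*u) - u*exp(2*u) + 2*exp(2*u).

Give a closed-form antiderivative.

f has the shape v'r + vr' for v = u**2 - 3*u/2 + 7/4 and r = exp(2*u) — it is the derivative of the product v*r.
Check: d/du[u**2*exp(2*u) - 3*u*exp(2*u)/2 + 7*exp(2*u)/4] = 2*u**2*exp(2*u) - u*exp(2*u) + 2*exp(2*u) = f(u).

An antiderivative is F(u) = u**2*exp(2*u) - 3*u*exp(2*u)/2 + 7*exp(2*u)/4.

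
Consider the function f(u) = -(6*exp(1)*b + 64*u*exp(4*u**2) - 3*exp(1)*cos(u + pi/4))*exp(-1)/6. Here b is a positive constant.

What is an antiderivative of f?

An antiderivative is F(u) = -b*u - 4*exp(-1)*exp(4*u**2)/3 + sin(u + pi/4)/2.

For F(u) to be correct the identity F'(u) - f(u) = 0 must hold.
Check: d/du[-b*u - 4*exp(-1)*exp(4*u**2)/3 + sin(u + pi/4)/2] = (-6*exp(1)*b - 64*u*exp(4*u**2) + 3*exp(1)*cos(u + pi/4))*exp(-1)/6, which equals f(u).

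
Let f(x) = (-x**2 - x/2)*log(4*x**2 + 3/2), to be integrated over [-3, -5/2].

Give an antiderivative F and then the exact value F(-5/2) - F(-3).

Recover f(x) by differentiating a candidate F(x); any mismatch rules it out.
F(x) = -x**3*log(4*x**2 + 3/2)/3 + 2*x**3/9 - x**2*log(4*x**2 + 3/2)/4 + x**2/4 - x/4 - 3*log(x**2 + 3/8)/32 + sqrt(6)*atan(2*sqrt(6)*x/3)/16 is an antiderivative of f.
Check: d/dx[-x**3*log(4*x**2 + 3/2)/3 + 2*x**3/9 - x**2*log(4*x**2 + 3/2)/4 + x**2/4 - x/4 - 3*log(x**2 + 3/8)/32 + sqrt(6)*atan(2*sqrt(6)*x/3)/16] = -x**2*log(4*x**2 + 3/2) - x*log(4*x**2 + 3/2)/2, which equals f(x).
F(-5/2) = -185/144 - sqrt(6)*atan(5*sqrt(6)/3)/16 - 3*log(53/8)/32 + 175*log(53/2)/48; F(-3) = -3 - 3*log(75/8)/32 - sqrt(6)*atan(2*sqrt(6))/16 + 27*log(75/2)/4.
Integral = F(-5/2) - F(-3) = -27*log(75/2)/4 - sqrt(6)*atan(5*sqrt(6)/3)/16 - 3*log(53/8)/32 + sqrt(6)*atan(2*sqrt(6))/16 + 3*log(75/8)/32 + 247/144 + 175*log(53/2)/48.

Antiderivative: F(x) = -x**3*log(4*x**2 + 3/2)/3 + 2*x**3/9 - x**2*log(4*x**2 + 3/2)/4 + x**2/4 - x/4 - 3*log(x**2 + 3/8)/32 + sqrt(6)*atan(2*sqrt(6)*x/3)/16; value = -27*log(75/2)/4 - sqrt(6)*atan(5*sqrt(6)/3)/16 - 3*log(53/8)/32 + sqrt(6)*atan(2*sqrt(6))/16 + 3*log(75/8)/32 + 247/144 + 175*log(53/2)/48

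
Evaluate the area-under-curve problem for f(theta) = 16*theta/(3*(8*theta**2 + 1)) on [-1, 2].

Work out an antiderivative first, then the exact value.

Antiderivative: F(theta) = log(4*theta**2 + 1/2)/3; value = -log(9/2)/3 + log(33/2)/3

The substitution u = 4*theta**2 + 1/2 works: f is exactly (dF/du)*(du/dtheta) for that inner function.
F(theta) = log(4*theta**2 + 1/2)/3 is an antiderivative of f.
Check: d/dtheta[log(4*theta**2 + 1/2)/3] = 16*theta/(24*theta**2 + 3), which equals f(theta).
F(2) = log(33/2)/3; F(-1) = log(9/2)/3.
Integral = F(2) - F(-1) = -log(9/2)/3 + log(33/2)/3.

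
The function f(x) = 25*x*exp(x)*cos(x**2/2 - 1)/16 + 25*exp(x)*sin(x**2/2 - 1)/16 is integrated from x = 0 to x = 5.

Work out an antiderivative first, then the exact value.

Recognize the product-rule pattern: f = u'v + uv' with u = 25*exp(x)/16, v = sin(x**2/2 - 1), so integration by parts undoes it.
F(x) = 25*exp(x)*sin(x**2/2 - 1)/16 is an antiderivative of f.
Check: d/dx[25*exp(x)*sin(x**2/2 - 1)/16] = 25*x*exp(x)*cos(x**2/2 - 1)/16 + 25*exp(x)*sin(x**2/2 - 1)/16 = f(x).
F(5) = 25*exp(5)*sin(23/2)/16; F(0) = -25*sin(1)/16.
Integral = F(5) - F(0) = 25*exp(5)*sin(23/2)/16 + 25*sin(1)/16.

Antiderivative: F(x) = 25*exp(x)*sin(x**2/2 - 1)/16; value = 25*exp(5)*sin(23/2)/16 + 25*sin(1)/16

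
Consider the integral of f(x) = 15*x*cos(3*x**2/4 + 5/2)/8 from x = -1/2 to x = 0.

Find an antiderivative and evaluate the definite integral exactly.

Antiderivative: F(x) = 5*sin(3*x**2/4 + 5/2)/4; value = -5*sin(43/16)/4 + 5*sin(5/2)/4

f matches the chain-rule pattern g'(h)*h' with inner function h(x) = 3*x**2/4 + 5/2; substituting u = h(x) collapses the integral.
F(x) = 5*sin(3*x**2/4 + 5/2)/4 is an antiderivative of f.
Check: d/dx[5*sin(3*x**2/4 + 5/2)/4] = 15*x*cos(3*x**2/4 + 5/2)/8 = f(x).
F(0) = 5*sin(5/2)/4; F(-1/2) = 5*sin(43/16)/4.
Integral = F(0) - F(-1/2) = -5*sin(43/16)/4 + 5*sin(5/2)/4.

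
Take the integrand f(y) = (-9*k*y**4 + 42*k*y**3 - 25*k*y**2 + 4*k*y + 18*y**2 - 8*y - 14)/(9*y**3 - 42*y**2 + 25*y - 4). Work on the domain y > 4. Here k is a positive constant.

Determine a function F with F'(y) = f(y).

A candidate is checked by its d/dy: the result must match f(y).
Check: d/dy[-k*y**2/2 + 2*log(y - 4) - 4/(9*y - 3)] = (-9*k*y**4 + 42*k*y**3 - 25*k*y**2 + 4*k*y + 18*y**2 - 8*y - 14)/(9*y**3 - 42*y**2 + 25*y - 4) = f(y).

An antiderivative is F(y) = -k*y**2/2 + 2*log(y - 4) - 4/(9*y - 3).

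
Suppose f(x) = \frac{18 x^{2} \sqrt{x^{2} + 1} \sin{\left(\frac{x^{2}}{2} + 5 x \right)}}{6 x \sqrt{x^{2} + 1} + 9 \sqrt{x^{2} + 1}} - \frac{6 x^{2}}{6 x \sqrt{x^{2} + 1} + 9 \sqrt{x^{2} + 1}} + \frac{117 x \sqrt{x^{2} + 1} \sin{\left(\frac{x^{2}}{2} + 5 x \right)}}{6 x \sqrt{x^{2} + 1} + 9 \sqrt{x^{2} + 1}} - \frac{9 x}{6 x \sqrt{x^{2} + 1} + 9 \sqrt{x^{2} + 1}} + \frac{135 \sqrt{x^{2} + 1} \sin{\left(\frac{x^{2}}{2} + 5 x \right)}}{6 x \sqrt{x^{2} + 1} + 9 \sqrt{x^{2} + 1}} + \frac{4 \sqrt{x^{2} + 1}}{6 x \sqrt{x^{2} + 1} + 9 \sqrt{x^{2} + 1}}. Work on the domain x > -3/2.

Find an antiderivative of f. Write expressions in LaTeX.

Integrate term by term and add the pieces.
Check: d/dx[- \sqrt{x^{2} + 1} + \frac{2 \log{\left(2 x + 3 \right)}}{3} - 3 \cos{\left(\frac{x^{2}}{2} + 5 x \right)}] = \frac{18 x^{2} \sqrt{x^{2} + 1} \sin{\left(\frac{x^{2}}{2} + 5 x \right)} - 6 x^{2} + 117 x \sqrt{x^{2} + 1} \sin{\left(\frac{x^{2}}{2} + 5 x \right)} - 9 x + 135 \sqrt{x^{2} + 1} \sin{\left(\frac{x^{2}}{2} + 5 x \right)} + 4 \sqrt{x^{2} + 1}}{6 x \sqrt{x^{2} + 1} + 9 \sqrt{x^{2} + 1}}, which equals f(x).

An antiderivative is F(x) = - \sqrt{x^{2} + 1} + \frac{2 \log{\left(2 x + 3 \right)}}{3} - 3 \cos{\left(\frac{x^{2}}{2} + 5 x \right)}.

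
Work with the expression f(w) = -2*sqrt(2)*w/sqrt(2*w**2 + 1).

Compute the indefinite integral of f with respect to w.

f matches the chain-rule pattern g'(h)*h' with inner function h(w) = w**2 + 1/2; substituting u = h(w) collapses the integral.
Check: d/dw[-2*sqrt(w**2 + 1/2)] = -2*sqrt(2)*w/sqrt(2*w**2 + 1) = f(w).

F(w) = -2*sqrt(w**2 + 1/2) + C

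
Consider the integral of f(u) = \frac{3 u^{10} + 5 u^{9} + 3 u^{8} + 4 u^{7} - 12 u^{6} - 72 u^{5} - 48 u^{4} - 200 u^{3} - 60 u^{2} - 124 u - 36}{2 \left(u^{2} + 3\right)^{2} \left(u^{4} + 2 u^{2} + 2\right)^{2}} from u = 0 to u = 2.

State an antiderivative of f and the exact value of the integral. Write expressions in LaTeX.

Check any antiderivative F(u) by computing F'(u) and comparing it with f(u).
F(u) = - \frac{6 u^{5} + 5 u^{4} + 12 u^{3} + 2 u^{2} + 12 u - 14}{4 \left(u^{2} + 3\right) \left(u^{4} + 2 u^{2} + 2\right)} is an antiderivative of f.
Check: d/du[- \frac{6 u^{5} + 5 u^{4} + 12 u^{3} + 2 u^{2} + 12 u - 14}{4 \left(u^{2} + 3\right) \left(u^{4} + 2 u^{2} + 2\right)}] = \frac{3 u^{10} + 5 u^{9} + 3 u^{8} + 4 u^{7} - 12 u^{6} - 72 u^{5} - 48 u^{4} - 200 u^{3} - 60 u^{2} - 124 u - 36}{2 u^{12} + 20 u^{10} + 82 u^{8} + 184 u^{6} + 248 u^{4} + 192 u^{2} + 72}, which equals f(u).
F(2) = - \frac{193}{364}; F(0) = \frac{7}{12}.
Integral = F(2) - F(0) = - \frac{304}{273}.

Antiderivative: F(u) = - \frac{6 u^{5} + 5 u^{4} + 12 u^{3} + 2 u^{2} + 12 u - 14}{4 \left(u^{2} + 3\right) \left(u^{4} + 2 u^{2} + 2\right)}; value = - \frac{304}{273}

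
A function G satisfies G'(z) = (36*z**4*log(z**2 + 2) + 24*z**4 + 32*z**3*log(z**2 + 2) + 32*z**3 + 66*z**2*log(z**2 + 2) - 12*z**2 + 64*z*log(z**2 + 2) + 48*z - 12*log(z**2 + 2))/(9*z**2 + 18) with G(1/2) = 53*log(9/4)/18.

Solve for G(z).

G(z) = 4*z**3*log(z**2 + 2)/3 + 16*z**2*log(z**2 + 2)/9 - 2*z*log(z**2 + 2)/3 + 8*log(z**2 + 2)/3

Recognize the product-rule pattern: G'(z) = u'v + uv' with u = 4*z**3/3 + 16*z**2/9 - 2*z/3 + 8/3, v = log(z**2 + 2), so integration by parts undoes it.
A general antiderivative is 4*(z**3 + 4*z**2/3 - z/2 + 2)*log(z**2 + 2)/3 + C.
The condition gives C = 53*log(9/4)/18 - (53*log(9/4)/18) = 0.
So G(z) = 4*z**3*log(z**2 + 2)/3 + 16*z**2*log(z**2 + 2)/9 - 2*z*log(z**2 + 2)/3 + 8*log(z**2 + 2)/3.
Check: d/dz[4*z**3*log(z**2 + 2)/3 + 16*z**2*log(z**2 + 2)/9 - 2*z*log(z**2 + 2)/3 + 8*log(z**2 + 2)/3] = (36*z**4*log(z**2 + 2) + 24*z**4 + 32*z**3*log(z**2 + 2) + 32*z**3 + 66*z**2*log(z**2 + 2) - 12*z**2 + 64*z*log(z**2 + 2) + 48*z - 12*log(z**2 + 2))/(9*z**2 + 18) = G'(z).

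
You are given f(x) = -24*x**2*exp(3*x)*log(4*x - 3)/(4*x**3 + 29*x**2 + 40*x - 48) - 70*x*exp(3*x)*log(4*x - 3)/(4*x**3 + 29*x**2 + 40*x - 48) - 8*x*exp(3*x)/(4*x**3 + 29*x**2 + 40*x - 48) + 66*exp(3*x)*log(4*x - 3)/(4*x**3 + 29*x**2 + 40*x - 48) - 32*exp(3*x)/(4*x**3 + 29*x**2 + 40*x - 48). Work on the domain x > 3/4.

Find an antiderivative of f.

An antiderivative is F(x) = -2*exp(3*x)*log(4*x - 3)/(x + 4).

Integrate term by term and add the pieces.
Check: d/dx[-2*exp(3*x)*log(4*x - 3)/(x + 4)] = (-24*x**2*exp(3*x)*log(4*x - 3) - 70*x*exp(3*x)*log(4*x - 3) - 8*x*exp(3*x) + 66*exp(3*x)*log(4*x - 3) - 32*exp(3*x))/(4*x**3 + 29*x**2 + 40*x - 48), which equals f(x).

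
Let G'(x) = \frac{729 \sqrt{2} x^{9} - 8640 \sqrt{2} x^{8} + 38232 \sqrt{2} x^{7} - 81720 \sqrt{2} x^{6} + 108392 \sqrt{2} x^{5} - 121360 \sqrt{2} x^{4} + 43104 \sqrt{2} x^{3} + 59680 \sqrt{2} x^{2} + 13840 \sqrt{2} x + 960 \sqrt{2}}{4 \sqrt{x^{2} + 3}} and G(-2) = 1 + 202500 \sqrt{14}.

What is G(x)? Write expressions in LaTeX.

G(x) = \frac{81 x^{8} \sqrt{2 x^{2} + 6}}{4} - 270 x^{7} \sqrt{2 x^{2} + 6} + 1296 x^{6} \sqrt{2 x^{2} + 6} - 2460 x^{5} \sqrt{2 x^{2} + 6} + 754 x^{4} \sqrt{2 x^{2} + 6} + 1640 x^{3} \sqrt{2 x^{2} + 6} + 576 x^{2} \sqrt{2 x^{2} + 6} + 80 x \sqrt{2 x^{2} + 6} + 4 \sqrt{2 x^{2} + 6} + 1

Recognize the product-rule pattern: G'(x) = u'v + uv' with u = 4 \sqrt{2 x^{2} + 6}, v = \left(- \frac{3 x^{2}}{2} + 5 x + 1\right)^{4}, so integration by parts undoes it.
A general antiderivative is 4 \sqrt{2 x^{2} + 6} \left(- \frac{3 x^{2}}{2} + 5 x + 1\right)^{4} + C.
The condition gives C = 1 + 202500 \sqrt{14} - (202500 \sqrt{14}) = 1.
So G(x) = \frac{81 x^{8} \sqrt{2 x^{2} + 6}}{4} - 270 x^{7} \sqrt{2 x^{2} + 6} + 1296 x^{6} \sqrt{2 x^{2} + 6} - 2460 x^{5} \sqrt{2 x^{2} + 6} + 754 x^{4} \sqrt{2 x^{2} + 6} + 1640 x^{3} \sqrt{2 x^{2} + 6} + 576 x^{2} \sqrt{2 x^{2} + 6} + 80 x \sqrt{2 x^{2} + 6} + 4 \sqrt{2 x^{2} + 6} + 1.
Check: d/dx[\frac{81 x^{8} \sqrt{2 x^{2} + 6}}{4} - 270 x^{7} \sqrt{2 x^{2} + 6} + 1296 x^{6} \sqrt{2 x^{2} + 6} - 2460 x^{5} \sqrt{2 x^{2} + 6} + 754 x^{4} \sqrt{2 x^{2} + 6} + 1640 x^{3} \sqrt{2 x^{2} + 6} + 576 x^{2} \sqrt{2 x^{2} + 6} + 80 x \sqrt{2 x^{2} + 6} + 4 \sqrt{2 x^{2} + 6} + 1] = \frac{729 \sqrt{2} x^{9} - 8640 \sqrt{2} x^{8} + 38232 \sqrt{2} x^{7} - 81720 \sqrt{2} x^{6} + 108392 \sqrt{2} x^{5} - 121360 \sqrt{2} x^{4} + 43104 \sqrt{2} x^{3} + 59680 \sqrt{2} x^{2} + 13840 \sqrt{2} x + 960 \sqrt{2}}{4 \sqrt{x^{2} + 3}} = G'(x).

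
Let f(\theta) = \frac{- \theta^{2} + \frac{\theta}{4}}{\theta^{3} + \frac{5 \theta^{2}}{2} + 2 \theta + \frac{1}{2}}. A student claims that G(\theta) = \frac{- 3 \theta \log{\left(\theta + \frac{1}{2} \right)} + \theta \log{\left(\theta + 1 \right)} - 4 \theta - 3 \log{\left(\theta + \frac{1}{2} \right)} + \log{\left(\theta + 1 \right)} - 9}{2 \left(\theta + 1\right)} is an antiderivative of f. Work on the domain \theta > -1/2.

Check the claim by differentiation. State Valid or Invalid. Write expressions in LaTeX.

d/d\theta[G] = \frac{- 4 \theta^{2} + \theta}{4 \theta^{3} + 10 \theta^{2} + 8 \theta + 2}
This equals f(\theta) exactly, so the claim holds.

Valid - the claim checks out under differentiation.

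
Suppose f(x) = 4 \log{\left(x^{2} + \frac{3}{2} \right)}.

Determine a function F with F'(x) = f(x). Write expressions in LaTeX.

A candidate is checked by its d/dx: the result must match f(x).
Check: d/dx[4 x \log{\left(x^{2} + \frac{3}{2} \right)} - 8 x + 4 \sqrt{6} \operatorname{atan}{\left(\frac{\sqrt{6} x}{3} \right)}] = 4 \log{\left(x^{2} + \frac{3}{2} \right)} = f(x).

An antiderivative is F(x) = 4 x \log{\left(x^{2} + \frac{3}{2} \right)} - 8 x + 4 \sqrt{6} \operatorname{atan}{\left(\frac{\sqrt{6} x}{3} \right)}.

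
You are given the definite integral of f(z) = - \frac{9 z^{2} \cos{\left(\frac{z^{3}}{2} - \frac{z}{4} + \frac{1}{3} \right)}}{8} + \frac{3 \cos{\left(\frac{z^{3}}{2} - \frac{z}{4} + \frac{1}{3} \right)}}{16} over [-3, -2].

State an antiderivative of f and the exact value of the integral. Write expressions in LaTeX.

Antiderivative: F(z) = - \frac{3 \sin{\left(\frac{z^{3}}{2} - \frac{z}{4} + \frac{1}{3} \right)}}{4}; value = \frac{3 \sin{\left(\frac{19}{6} \right)}}{4} - \frac{3 \sin{\left(\frac{149}{12} \right)}}{4}

The substitution u = \frac{z^{3}}{2} - \frac{z}{4} + \frac{1}{3} works: f is exactly (dF/du)*(du/dz) for that inner function.
F(z) = - \frac{3 \sin{\left(\frac{z^{3}}{2} - \frac{z}{4} + \frac{1}{3} \right)}}{4} is an antiderivative of f.
Check: d/dz[- \frac{3 \sin{\left(\frac{z^{3}}{2} - \frac{z}{4} + \frac{1}{3} \right)}}{4}] = - \frac{9 z^{2} \cos{\left(\frac{z^{3}}{2} - \frac{z}{4} + \frac{1}{3} \right)}}{8} + \frac{3 \cos{\left(\frac{z^{3}}{2} - \frac{z}{4} + \frac{1}{3} \right)}}{16} = f(z).
F(-2) = \frac{3 \sin{\left(\frac{19}{6} \right)}}{4}; F(-3) = \frac{3 \sin{\left(\frac{149}{12} \right)}}{4}.
Integral = F(-2) - F(-3) = \frac{3 \sin{\left(\frac{19}{6} \right)}}{4} - \frac{3 \sin{\left(\frac{149}{12} \right)}}{4}.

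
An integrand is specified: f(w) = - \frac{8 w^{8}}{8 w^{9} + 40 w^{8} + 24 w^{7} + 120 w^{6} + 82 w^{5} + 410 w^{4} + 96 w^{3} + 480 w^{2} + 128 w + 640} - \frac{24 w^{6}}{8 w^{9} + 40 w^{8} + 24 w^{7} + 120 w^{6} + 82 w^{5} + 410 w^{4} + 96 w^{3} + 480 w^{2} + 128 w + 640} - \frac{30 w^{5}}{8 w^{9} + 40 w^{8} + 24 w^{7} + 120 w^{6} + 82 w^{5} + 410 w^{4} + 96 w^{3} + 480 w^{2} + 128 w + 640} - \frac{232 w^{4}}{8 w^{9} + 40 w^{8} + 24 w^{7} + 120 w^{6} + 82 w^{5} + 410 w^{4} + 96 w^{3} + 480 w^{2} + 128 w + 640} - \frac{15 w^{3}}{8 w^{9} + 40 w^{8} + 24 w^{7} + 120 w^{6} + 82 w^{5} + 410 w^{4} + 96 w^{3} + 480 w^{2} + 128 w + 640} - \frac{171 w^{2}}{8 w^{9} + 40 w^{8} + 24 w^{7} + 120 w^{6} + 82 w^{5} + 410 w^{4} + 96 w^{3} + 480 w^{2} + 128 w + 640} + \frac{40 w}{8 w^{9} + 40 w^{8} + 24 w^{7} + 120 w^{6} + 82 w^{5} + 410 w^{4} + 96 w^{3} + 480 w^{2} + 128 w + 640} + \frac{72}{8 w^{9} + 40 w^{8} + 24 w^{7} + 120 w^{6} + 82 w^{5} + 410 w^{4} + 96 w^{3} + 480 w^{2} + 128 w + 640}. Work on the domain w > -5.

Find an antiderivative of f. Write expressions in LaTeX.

An antiderivative is F(w) = \frac{5 w}{4 \left(w^{4} + \frac{3 w^{2}}{2} + 4\right)} - \log{\left(\frac{w}{2} + \frac{5}{2} \right)}.

Integrate term by term and add the pieces.
Check: d/dw[\frac{5 w}{4 \left(w^{4} + \frac{3 w^{2}}{2} + 4\right)} - \log{\left(\frac{w}{2} + \frac{5}{2} \right)}] = \frac{- 8 w^{8} - 24 w^{6} - 30 w^{5} - 232 w^{4} - 15 w^{3} - 171 w^{2} + 40 w + 72}{8 w^{9} + 40 w^{8} + 24 w^{7} + 120 w^{6} + 82 w^{5} + 410 w^{4} + 96 w^{3} + 480 w^{2} + 128 w + 640}, which equals f(w).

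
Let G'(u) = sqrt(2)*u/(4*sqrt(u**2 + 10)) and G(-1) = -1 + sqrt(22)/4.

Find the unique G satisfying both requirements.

G(u) = (sqrt(2)*sqrt(u**2 + 10) - 4)/4

G'(u) matches the chain-rule pattern g'(h)*h' with inner function h(u) = u**2/2 + 5; substituting w = h(u) collapses the integral.
A general antiderivative is sqrt(u**2/2 + 5)/2 + C.
The condition gives C = -1 + sqrt(22)/4 - (sqrt(22)/4) = -1.
So G(u) = (sqrt(2)*sqrt(u**2 + 10) - 4)/4.
Check: d/du[(sqrt(2)*sqrt(u**2 + 10) - 4)/4] = sqrt(2)*u/(4*sqrt(u**2 + 10)) = G'(u).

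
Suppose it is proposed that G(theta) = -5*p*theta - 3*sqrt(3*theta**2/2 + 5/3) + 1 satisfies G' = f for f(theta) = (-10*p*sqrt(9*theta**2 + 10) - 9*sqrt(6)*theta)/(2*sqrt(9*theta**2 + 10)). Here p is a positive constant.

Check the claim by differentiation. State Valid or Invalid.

Valid: G'(theta) = f(theta).

d/dtheta[G] = (-10*p*sqrt(9*theta**2 + 10) - 9*sqrt(6)*theta)/(2*sqrt(9*theta**2 + 10))
This equals f(theta) exactly, so the claim holds.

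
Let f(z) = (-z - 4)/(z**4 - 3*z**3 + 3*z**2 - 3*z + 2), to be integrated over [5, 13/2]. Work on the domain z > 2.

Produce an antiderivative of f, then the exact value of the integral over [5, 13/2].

Factor the denominator ((z - 2)*(z - 1)*(z**2 + 1)) and decompose: f = -(13*z + 1)/(10*(z**2 + 1)) + 5/(2*(z - 1)) - 6/(5*(z - 2)); each piece integrates to a log, atan, or power term.
F(z) = (-24*log(z - 2) + 50*log(z - 1) - 13*log(z**2 + 1) - 2*atan(z))/20 is an antiderivative of f.
Check: d/dz[(-24*log(z - 2) + 50*log(z - 1) - 13*log(z**2 + 1) - 2*atan(z))/20] = (-z - 4)/(z**4 - 3*z**3 + 3*z**2 - 3*z + 2) = f(z).
F(13/2) = -13*log(173/4)/20 - 6*log(9/2)/5 - atan(13/2)/10 + 5*log(11/2)/2; F(5) = -13*log(26)/20 - 6*log(3)/5 - atan(5)/10 + 5*log(4)/2.
Integral = F(13/2) - F(5) = -5*log(4)/2 - 13*log(173/4)/20 - 6*log(9/2)/5 - atan(13/2)/10 + atan(5)/10 + 6*log(3)/5 + 13*log(26)/20 + 5*log(11/2)/2.

Antiderivative: F(z) = (-24*log(z - 2) + 50*log(z - 1) - 13*log(z**2 + 1) - 2*atan(z))/20; value = -5*log(4)/2 - 13*log(173/4)/20 - 6*log(9/2)/5 - atan(13/2)/10 + atan(5)/10 + 6*log(3)/5 + 13*log(26)/20 + 5*log(11/2)/2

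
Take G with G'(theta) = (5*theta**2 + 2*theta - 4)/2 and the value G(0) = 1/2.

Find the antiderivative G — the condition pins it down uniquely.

Since d/dtheta undoes antidifferentiation here, G(theta) must give back the stated G'(theta).
A general antiderivative is 5*theta**3/6 + theta**2/2 - 2*theta + C.
The condition gives C = 1/2 - (0) = 1/2.
So G(theta) = (5*theta**3 + 3*theta**2 - 12*theta + 3)/6.
Check: d/dtheta[(5*theta**3 + 3*theta**2 - 12*theta + 3)/6] = 5*theta**2/2 + theta - 2, which equals G'(theta).

G(theta) = (5*theta**3 + 3*theta**2 - 12*theta + 3)/6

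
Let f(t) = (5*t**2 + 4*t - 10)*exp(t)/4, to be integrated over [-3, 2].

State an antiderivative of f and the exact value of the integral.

Recognize the product-rule pattern: f = u'v + uv' with u = 5*t**2/4 - 3*t/2 - 1, v = exp(t), so integration by parts undoes it.
F(t) = (5*t**2 - 6*t - 4)*exp(t)/4 is an antiderivative of f.
Check: d/dt[(5*t**2 - 6*t - 4)*exp(t)/4] = 5*t**2*exp(t)/4 + t*exp(t) - 5*exp(t)/2, which equals f(t).
F(2) = exp(2); F(-3) = 59*exp(-3)/4.
Integral = F(2) - F(-3) = -59*exp(-3)/4 + exp(2).

Antiderivative: F(t) = (5*t**2 - 6*t - 4)*exp(t)/4; value = -59*exp(-3)/4 + exp(2)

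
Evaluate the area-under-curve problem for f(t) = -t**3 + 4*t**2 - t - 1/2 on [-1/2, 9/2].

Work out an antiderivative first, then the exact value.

Integrate term by term and add the pieces.
F(t) = -t**4/4 + 4*t**3/3 - t**2/2 - t/2 is an antiderivative of f.
Check: d/dt[-t**4/4 + 4*t**3/3 - t**2/2 - t/2] = -t**3 + 4*t**2 - t - 1/2 = f(t).
F(9/2) = 423/64; F(-1/2) = -11/192.
Integral = F(9/2) - F(-1/2) = 20/3.

Antiderivative: F(t) = -t**4/4 + 4*t**3/3 - t**2/2 - t/2; value = 20/3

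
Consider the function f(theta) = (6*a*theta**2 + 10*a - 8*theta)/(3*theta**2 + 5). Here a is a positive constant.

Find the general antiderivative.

Recover f(theta) by differentiating a candidate F(theta); any mismatch rules it out.
Check: d/dtheta[2*(3*a*theta - 2*log(theta**2 + 5/3))/3] = (6*a*theta**2 + 10*a - 8*theta)/(3*theta**2 + 5) = f(theta).

F(theta) = 2*(3*a*theta - 2*log(theta**2 + 5/3))/3 + C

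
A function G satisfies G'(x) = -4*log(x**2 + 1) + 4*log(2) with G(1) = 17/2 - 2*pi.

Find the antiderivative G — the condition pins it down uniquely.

A candidate passes only if d/dx[G] lands on the given G'(x) exactly.
A general antiderivative is -4*x*log(x**2/2 + 1/2) + 8*x - 8*atan(x) + C.
The condition gives C = 17/2 - 2*pi - (8 - 2*pi) = 1/2.
So G(x) = -4*x*log(x**2 + 1) + 4*x*log(2) + 8*x - 8*atan(x) + 1/2.
Check: d/dx[-4*x*log(x**2 + 1) + 4*x*log(2) + 8*x - 8*atan(x) + 1/2] = -4*log(x**2 + 1) + 4*log(2) = G'(x).

G(x) = -4*x*log(x**2 + 1) + 4*x*log(2) + 8*x - 8*atan(x) + 1/2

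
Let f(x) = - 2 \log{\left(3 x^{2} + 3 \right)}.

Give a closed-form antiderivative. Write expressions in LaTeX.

An antiderivative is F(x) = - 2 x \log{\left(3 x^{2} + 3 \right)} + 4 x - 4 \operatorname{atan}{\left(x \right)}.

Any candidate F(x) must reproduce f(x) exactly when differentiated.
Check: d/dx[- 2 x \log{\left(3 x^{2} + 3 \right)} + 4 x - 4 \operatorname{atan}{\left(x \right)}] = - 2 \log{\left(x^{2} + 1 \right)} - 2 \log{\left(3 \right)}, which equals f(x).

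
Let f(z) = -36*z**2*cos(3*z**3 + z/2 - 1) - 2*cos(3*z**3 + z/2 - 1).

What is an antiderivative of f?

An antiderivative is F(z) = -4*sin(3*z**3 + z/2 - 1).

The substitution u = 3*z**3 + z/2 - 1 works: f is exactly (dF/du)*(du/dz) for that inner function.
Check: d/dz[-4*sin(3*z**3 + z/2 - 1)] = -36*z**2*cos(3*z**3 + z/2 - 1) - 2*cos(3*z**3 + z/2 - 1) = f(z).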